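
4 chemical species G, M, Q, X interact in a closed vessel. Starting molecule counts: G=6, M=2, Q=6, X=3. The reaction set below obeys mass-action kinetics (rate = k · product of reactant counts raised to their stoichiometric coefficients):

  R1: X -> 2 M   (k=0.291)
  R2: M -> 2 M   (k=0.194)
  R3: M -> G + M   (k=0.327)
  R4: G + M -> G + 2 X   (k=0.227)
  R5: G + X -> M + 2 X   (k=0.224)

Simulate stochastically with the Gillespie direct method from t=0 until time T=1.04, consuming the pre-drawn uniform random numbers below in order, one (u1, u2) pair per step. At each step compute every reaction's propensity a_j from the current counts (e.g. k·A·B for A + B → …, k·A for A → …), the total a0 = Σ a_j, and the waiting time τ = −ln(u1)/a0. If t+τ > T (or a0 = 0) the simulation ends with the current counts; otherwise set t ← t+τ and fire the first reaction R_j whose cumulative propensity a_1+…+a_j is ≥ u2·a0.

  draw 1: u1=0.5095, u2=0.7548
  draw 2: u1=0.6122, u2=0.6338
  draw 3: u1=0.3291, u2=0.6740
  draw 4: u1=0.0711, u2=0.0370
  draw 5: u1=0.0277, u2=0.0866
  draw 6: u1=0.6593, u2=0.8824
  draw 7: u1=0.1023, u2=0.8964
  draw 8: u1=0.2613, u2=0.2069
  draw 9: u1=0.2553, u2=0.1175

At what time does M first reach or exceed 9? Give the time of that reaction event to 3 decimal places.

Threshold first reached at t = 0.715

t=0.000: G=6 M=2 Q=6 X=3
Draw 1: a1=0.873, a2=0.388, a3=0.654, a4=2.724, a5=4.032, a0=8.671; τ=−ln(0.5095)/8.671=0.078 → t=0.078; u2·a0=0.7548·8.671=6.545; a1+…+a4=4.639 < 6.545 ≤ a1+…+a5=8.671 → R5 fires; G=5 M=3 Q=6 X=4
Draw 2: a1=1.164, a2=0.582, a3=0.981, a4=3.405, a5=4.480, a0=10.612; τ=−ln(0.6122)/10.612=0.046 → t=0.124; u2·a0=0.6338·10.612=6.726; a1+…+a4=6.132 < 6.726 ≤ a1+…+a5=10.612 → R5 fires; G=4 M=4 Q=6 X=5
Draw 3: a1=1.455, a2=0.776, a3=1.308, a4=3.632, a5=4.480, a0=11.651; τ=−ln(0.3291)/11.651=0.095 → t=0.219; u2·a0=0.6740·11.651=7.853; a1+…+a4=7.171 < 7.853 ≤ a1+…+a5=11.651 → R5 fires; G=3 M=5 Q=6 X=6
Draw 4: a1=1.746, a2=0.970, a3=1.635, a4=3.405, a5=4.032, a0=11.788; τ=−ln(0.0711)/11.788=0.224 → t=0.444; u2·a0=0.0370·11.788=0.436 ≤ a1=1.746 → R1 fires; G=3 M=7 Q=6 X=5
Draw 5: a1=1.455, a2=1.358, a3=2.289, a4=4.767, a5=3.360, a0=13.229; τ=−ln(0.0277)/13.229=0.271 → t=0.715; u2·a0=0.0866·13.229=1.146 ≤ a1=1.455 → R1 fires; G=3 M=9 Q=6 X=4
Draw 6: a1=1.164, a2=1.746, a3=2.943, a4=6.129, a5=2.688, a0=14.670; τ=−ln(0.6593)/14.670=0.028 → t=0.743; u2·a0=0.8824·14.670=12.945; a1+…+a4=11.982 < 12.945 ≤ a1+…+a5=14.670 → R5 fires; G=2 M=10 Q=6 X=5
Draw 7: a1=1.455, a2=1.940, a3=3.270, a4=4.540, a5=2.240, a0=13.445; τ=−ln(0.1023)/13.445=0.170 → t=0.913; u2·a0=0.8964·13.445=12.052; a1+…+a4=11.205 < 12.052 ≤ a1+…+a5=13.445 → R5 fires; G=1 M=11 Q=6 X=6
Draw 8: a1=1.746, a2=2.134, a3=3.597, a4=2.497, a5=1.344, a0=11.318; τ=−ln(0.2613)/11.318=0.119 → t=1.031; u2·a0=0.2069·11.318=2.342; a1=1.746 < 2.342 ≤ a1+a2=3.880 → R2 fires; G=1 M=12 Q=6 X=6
Draw 9: a1=1.746, a2=2.328, a3=3.924, a4=2.724, a5=1.344, a0=12.066; τ=−ln(0.2553)/12.066=0.113 → t=1.144 > T=1.04: stop.
M first becomes ≥ 9 when it reaches 9 at the event at t=0.715.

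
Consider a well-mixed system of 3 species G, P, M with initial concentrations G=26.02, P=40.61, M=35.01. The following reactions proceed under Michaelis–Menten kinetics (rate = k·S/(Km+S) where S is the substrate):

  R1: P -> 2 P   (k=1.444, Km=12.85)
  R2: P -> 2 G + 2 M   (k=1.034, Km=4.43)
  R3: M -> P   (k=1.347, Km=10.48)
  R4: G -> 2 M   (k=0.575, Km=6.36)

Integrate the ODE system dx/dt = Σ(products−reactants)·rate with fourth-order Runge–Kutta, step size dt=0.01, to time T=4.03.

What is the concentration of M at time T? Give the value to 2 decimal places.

RK4 with dt=0.01: 403 steps to T=4.03. Trajectory (selected grid times):
t=0.00: G=26.02 P=40.61 M=35.01
t=0.45: G=26.65 P=41.15 M=35.80
t=0.90: G=27.28 P=41.70 M=36.59
t=1.34: G=27.90 P=42.23 M=37.36
t=1.79: G=28.53 P=42.79 M=38.15
t=2.24: G=29.16 P=43.34 M=38.94
t=2.69: G=29.80 P=43.90 M=39.73
t=3.13: G=30.41 P=44.45 M=40.51
t=3.58: G=31.05 P=45.01 M=41.30
t=4.03: G=31.68 P=45.58 M=42.10
Read off M at T=4.03: 42.10

M at T = 42.10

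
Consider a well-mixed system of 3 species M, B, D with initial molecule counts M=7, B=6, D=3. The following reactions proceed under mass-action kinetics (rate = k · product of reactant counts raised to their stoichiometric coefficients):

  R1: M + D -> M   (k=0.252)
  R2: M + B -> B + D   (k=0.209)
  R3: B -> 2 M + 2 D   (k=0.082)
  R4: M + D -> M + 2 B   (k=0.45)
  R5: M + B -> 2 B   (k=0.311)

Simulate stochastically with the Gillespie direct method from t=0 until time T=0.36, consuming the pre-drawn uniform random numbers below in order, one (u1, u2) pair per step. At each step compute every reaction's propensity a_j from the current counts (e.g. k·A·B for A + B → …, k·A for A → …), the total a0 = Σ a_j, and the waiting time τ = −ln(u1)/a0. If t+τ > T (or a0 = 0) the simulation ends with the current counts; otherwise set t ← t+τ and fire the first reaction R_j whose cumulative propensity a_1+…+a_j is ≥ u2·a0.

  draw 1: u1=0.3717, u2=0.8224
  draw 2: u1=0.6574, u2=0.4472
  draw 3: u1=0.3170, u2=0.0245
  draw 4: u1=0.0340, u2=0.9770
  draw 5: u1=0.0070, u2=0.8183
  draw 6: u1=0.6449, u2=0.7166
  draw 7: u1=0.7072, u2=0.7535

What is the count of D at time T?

D at T = 1

t=0.000: M=7 B=6 D=3
Draw 1: a1=5.292, a2=8.778, a3=0.492, a4=9.450, a5=13.062, a0=37.074; τ=−ln(0.3717)/37.074=0.027 → t=0.027; u2·a0=0.8224·37.074=30.490; a1+…+a4=24.012 < 30.490 ≤ a1+…+a5=37.074 → R5 fires; M=6 B=7 D=3
Draw 2: a1=4.536, a2=8.778, a3=0.574, a4=8.100, a5=13.062, a0=35.050; τ=−ln(0.6574)/35.050=0.012 → t=0.039; u2·a0=0.4472·35.050=15.674; a1+…+a3=13.888 < 15.674 ≤ a1+…+a4=21.988 → R4 fires; M=6 B=9 D=2
Draw 3: a1=3.024, a2=11.286, a3=0.738, a4=5.400, a5=16.794, a0=37.242; τ=−ln(0.3170)/37.242=0.031 → t=0.070; u2·a0=0.0245·37.242=0.912 ≤ a1=3.024 → R1 fires; M=6 B=9 D=1
Draw 4: a1=1.512, a2=11.286, a3=0.738, a4=2.700, a5=16.794, a0=33.030; τ=−ln(0.0340)/33.030=0.102 → t=0.172; u2·a0=0.9770·33.030=32.270; a1+…+a4=16.236 < 32.270 ≤ a1+…+a5=33.030 → R5 fires; M=5 B=10 D=1
Draw 5: a1=1.260, a2=10.450, a3=0.820, a4=2.250, a5=15.550, a0=30.330; τ=−ln(0.0070)/30.330=0.164 → t=0.335; u2·a0=0.8183·30.330=24.819; a1+…+a4=14.780 < 24.819 ≤ a1+…+a5=30.330 → R5 fires; M=4 B=11 D=1
Draw 6: a1=1.008, a2=9.196, a3=0.902, a4=1.800, a5=13.684, a0=26.590; τ=−ln(0.6449)/26.590=0.016 → t=0.352; u2·a0=0.7166·26.590=19.054; a1+…+a4=12.906 < 19.054 ≤ a1+…+a5=26.590 → R5 fires; M=3 B=12 D=1
Draw 7: a1=0.756, a2=7.524, a3=0.984, a4=1.350, a5=11.196, a0=21.810; τ=−ln(0.7072)/21.810=0.016 → t=0.368 > T=0.36: stop.
Read off D at T=0.36: 1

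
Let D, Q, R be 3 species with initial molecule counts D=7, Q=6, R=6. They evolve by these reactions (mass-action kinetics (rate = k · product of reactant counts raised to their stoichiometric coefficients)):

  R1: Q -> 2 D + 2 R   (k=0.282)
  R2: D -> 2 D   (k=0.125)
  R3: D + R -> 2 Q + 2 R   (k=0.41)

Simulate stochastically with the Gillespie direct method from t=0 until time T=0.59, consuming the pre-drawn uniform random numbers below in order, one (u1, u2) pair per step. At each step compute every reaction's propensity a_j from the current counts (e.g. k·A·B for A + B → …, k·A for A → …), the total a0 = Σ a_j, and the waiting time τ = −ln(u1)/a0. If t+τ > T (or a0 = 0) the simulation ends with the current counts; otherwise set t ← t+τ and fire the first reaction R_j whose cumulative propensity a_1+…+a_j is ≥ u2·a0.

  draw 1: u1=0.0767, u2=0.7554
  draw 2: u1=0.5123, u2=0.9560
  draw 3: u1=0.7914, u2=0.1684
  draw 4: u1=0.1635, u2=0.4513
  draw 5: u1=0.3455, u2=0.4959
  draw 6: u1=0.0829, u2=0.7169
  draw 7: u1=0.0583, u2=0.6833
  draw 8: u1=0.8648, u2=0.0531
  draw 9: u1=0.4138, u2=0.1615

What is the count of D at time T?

D at T = 4

t=0.000: D=7 Q=6 R=6
Draw 1: a1=1.692, a2=0.875, a3=17.220, a0=19.787; τ=−ln(0.0767)/19.787=0.130 → t=0.130; u2·a0=0.7554·19.787=14.947; a1+a2=2.567 < 14.947 ≤ a1+…+a3=19.787 → R3 fires; D=6 Q=8 R=7
Draw 2: a1=2.256, a2=0.750, a3=17.220, a0=20.226; τ=−ln(0.5123)/20.226=0.033 → t=0.163; u2·a0=0.9560·20.226=19.336; a1+a2=3.006 < 19.336 ≤ a1+…+a3=20.226 → R3 fires; D=5 Q=10 R=8
Draw 3: a1=2.820, a2=0.625, a3=16.400, a0=19.845; τ=−ln(0.7914)/19.845=0.012 → t=0.175; u2·a0=0.1684·19.845=3.342; a1=2.820 < 3.342 ≤ a1+a2=3.445 → R2 fires; D=6 Q=10 R=8
Draw 4: a1=2.820, a2=0.750, a3=19.680, a0=23.250; τ=−ln(0.1635)/23.250=0.078 → t=0.253; u2·a0=0.4513·23.250=10.493; a1+a2=3.570 < 10.493 ≤ a1+…+a3=23.250 → R3 fires; D=5 Q=12 R=9
Draw 5: a1=3.384, a2=0.625, a3=18.450, a0=22.459; τ=−ln(0.3455)/22.459=0.047 → t=0.300; u2·a0=0.4959·22.459=11.137; a1+a2=4.009 < 11.137 ≤ a1+…+a3=22.459 → R3 fires; D=4 Q=14 R=10
Draw 6: a1=3.948, a2=0.500, a3=16.400, a0=20.848; τ=−ln(0.0829)/20.848=0.119 → t=0.419; u2·a0=0.7169·20.848=14.946; a1+a2=4.448 < 14.946 ≤ a1+…+a3=20.848 → R3 fires; D=3 Q=16 R=11
Draw 7: a1=4.512, a2=0.375, a3=13.530, a0=18.417; τ=−ln(0.0583)/18.417=0.154 → t=0.574; u2·a0=0.6833·18.417=12.584; a1+a2=4.887 < 12.584 ≤ a1+…+a3=18.417 → R3 fires; D=2 Q=18 R=12
Draw 8: a1=5.076, a2=0.250, a3=9.840, a0=15.166; τ=−ln(0.8648)/15.166=0.010 → t=0.583; u2·a0=0.0531·15.166=0.805 ≤ a1=5.076 → R1 fires; D=4 Q=17 R=14
Draw 9: a1=4.794, a2=0.500, a3=22.960, a0=28.254; τ=−ln(0.4138)/28.254=0.031 → t=0.614 > T=0.59: stop.
Read off D at T=0.59: 4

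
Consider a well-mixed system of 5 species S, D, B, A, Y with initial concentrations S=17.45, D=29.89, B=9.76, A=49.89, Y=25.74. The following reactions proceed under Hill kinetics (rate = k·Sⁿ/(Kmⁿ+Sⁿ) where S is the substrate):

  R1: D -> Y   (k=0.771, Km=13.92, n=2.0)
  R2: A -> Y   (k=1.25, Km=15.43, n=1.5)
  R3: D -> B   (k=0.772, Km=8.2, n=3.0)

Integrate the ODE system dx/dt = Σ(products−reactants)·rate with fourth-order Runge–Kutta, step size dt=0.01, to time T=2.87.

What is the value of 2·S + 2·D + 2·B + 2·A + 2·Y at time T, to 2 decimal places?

Check how each reaction changes W = 2·S + 2·D + 2·B + 2·A + 2·Y (weight of products minus weight of reactants):
R1: D -> Y: (2·1) − (2·1) = 2 − 2 = 0
R2: A -> Y: (2·1) − (2·1) = 2 − 2 = 0
R3: D -> B: (2·1) − (2·1) = 2 − 2 = 0
Every reaction leaves W unchanged, so W is conserved and no simulation is needed: W(T) = W(0) = 2·17.45 + 2·29.89 + 2·9.76 + 2·49.89 + 2·25.74 = 265.46

Value at T = 265.46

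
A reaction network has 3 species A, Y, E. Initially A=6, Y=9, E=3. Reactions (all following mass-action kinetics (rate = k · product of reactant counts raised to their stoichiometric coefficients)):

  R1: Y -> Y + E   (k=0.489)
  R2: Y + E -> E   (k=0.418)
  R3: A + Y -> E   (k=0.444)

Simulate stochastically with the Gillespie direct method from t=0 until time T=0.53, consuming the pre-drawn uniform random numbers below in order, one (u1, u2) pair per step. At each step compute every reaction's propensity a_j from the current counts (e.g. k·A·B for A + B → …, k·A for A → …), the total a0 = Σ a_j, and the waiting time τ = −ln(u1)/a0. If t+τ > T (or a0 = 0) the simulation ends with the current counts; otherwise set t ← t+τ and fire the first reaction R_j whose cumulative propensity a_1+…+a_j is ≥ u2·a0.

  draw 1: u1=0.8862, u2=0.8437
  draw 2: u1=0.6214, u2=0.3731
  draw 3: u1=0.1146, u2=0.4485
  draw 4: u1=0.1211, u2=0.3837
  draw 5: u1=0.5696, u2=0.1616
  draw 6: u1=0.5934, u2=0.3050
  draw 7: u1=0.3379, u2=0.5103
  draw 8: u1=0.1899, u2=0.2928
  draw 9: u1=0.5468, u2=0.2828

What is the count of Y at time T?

t=0.000: A=6 Y=9 E=3
Draw 1: a1=4.401, a2=11.286, a3=23.976, a0=39.663; τ=−ln(0.8862)/39.663=0.003 → t=0.003; u2·a0=0.8437·39.663=33.464; a1+a2=15.687 < 33.464 ≤ a1+…+a3=39.663 → R3 fires; A=5 Y=8 E=4
Draw 2: a1=3.912, a2=13.376, a3=17.760, a0=35.048; τ=−ln(0.6214)/35.048=0.014 → t=0.017; u2·a0=0.3731·35.048=13.076; a1=3.912 < 13.076 ≤ a1+a2=17.288 → R2 fires; A=5 Y=7 E=4
Draw 3: a1=3.423, a2=11.704, a3=15.540, a0=30.667; τ=−ln(0.1146)/30.667=0.071 → t=0.087; u2·a0=0.4485·30.667=13.754; a1=3.423 < 13.754 ≤ a1+a2=15.127 → R2 fires; A=5 Y=6 E=4
Draw 4: a1=2.934, a2=10.032, a3=13.320, a0=26.286; τ=−ln(0.1211)/26.286=0.080 → t=0.168; u2·a0=0.3837·26.286=10.086; a1=2.934 < 10.086 ≤ a1+a2=12.966 → R2 fires; A=5 Y=5 E=4
Draw 5: a1=2.445, a2=8.360, a3=11.100, a0=21.905; τ=−ln(0.5696)/21.905=0.026 → t=0.193; u2·a0=0.1616·21.905=3.540; a1=2.445 < 3.540 ≤ a1+a2=10.805 → R2 fires; A=5 Y=4 E=4
Draw 6: a1=1.956, a2=6.688, a3=8.880, a0=17.524; τ=−ln(0.5934)/17.524=0.030 → t=0.223; u2·a0=0.3050·17.524=5.345; a1=1.956 < 5.345 ≤ a1+a2=8.644 → R2 fires; A=5 Y=3 E=4
Draw 7: a1=1.467, a2=5.016, a3=6.660, a0=13.143; τ=−ln(0.3379)/13.143=0.083 → t=0.306; u2·a0=0.5103·13.143=6.707; a1+a2=6.483 < 6.707 ≤ a1+…+a3=13.143 → R3 fires; A=4 Y=2 E=5
Draw 8: a1=0.978, a2=4.180, a3=3.552, a0=8.710; τ=−ln(0.1899)/8.710=0.191 → t=0.496; u2·a0=0.2928·8.710=2.550; a1=0.978 < 2.550 ≤ a1+a2=5.158 → R2 fires; A=4 Y=1 E=5
Draw 9: a1=0.489, a2=2.090, a3=1.776, a0=4.355; τ=−ln(0.5468)/4.355=0.139 → t=0.635 > T=0.53: stop.
Read off Y at T=0.53: 1

Y at T = 1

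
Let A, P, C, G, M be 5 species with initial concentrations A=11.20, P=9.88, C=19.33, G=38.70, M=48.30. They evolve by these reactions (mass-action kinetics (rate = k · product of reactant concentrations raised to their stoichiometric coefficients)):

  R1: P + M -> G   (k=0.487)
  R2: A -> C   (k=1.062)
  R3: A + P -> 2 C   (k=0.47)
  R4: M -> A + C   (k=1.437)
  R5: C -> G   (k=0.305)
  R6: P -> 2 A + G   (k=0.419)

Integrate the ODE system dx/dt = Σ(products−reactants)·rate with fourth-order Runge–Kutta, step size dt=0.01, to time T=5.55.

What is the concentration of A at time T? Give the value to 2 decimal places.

A at T = 0.40

RK4 with dt=0.01: 555 steps to T=5.55. Trajectory (selected grid times):
t=0.00: A=11.20 P=9.88 C=19.33 G=38.70 M=48.30
t=0.62: A=21.61 P=0.00 C=52.26 G=53.90 M=16.53
t=1.23: A=18.08 P=0.00 C=64.07 G=64.92 M=6.88
t=1.85: A=12.19 P=0.00 C=65.69 G=77.32 M=2.82
t=2.47: A=7.47 P=0.00 C=61.64 G=89.41 M=1.16
t=3.08: A=4.38 P=0.00 C=55.19 G=100.30 M=0.48
t=3.70: A=2.47 P=0.00 C=47.92 G=110.06 M=0.20
t=4.32: A=1.36 P=0.00 C=40.88 G=118.44 M=0.08
t=4.93: A=0.74 P=0.00 C=34.58 G=125.45 M=0.03
t=5.55: A=0.40 P=0.00 C=28.97 G=131.45 M=0.01
Read off A at T=5.55: 0.40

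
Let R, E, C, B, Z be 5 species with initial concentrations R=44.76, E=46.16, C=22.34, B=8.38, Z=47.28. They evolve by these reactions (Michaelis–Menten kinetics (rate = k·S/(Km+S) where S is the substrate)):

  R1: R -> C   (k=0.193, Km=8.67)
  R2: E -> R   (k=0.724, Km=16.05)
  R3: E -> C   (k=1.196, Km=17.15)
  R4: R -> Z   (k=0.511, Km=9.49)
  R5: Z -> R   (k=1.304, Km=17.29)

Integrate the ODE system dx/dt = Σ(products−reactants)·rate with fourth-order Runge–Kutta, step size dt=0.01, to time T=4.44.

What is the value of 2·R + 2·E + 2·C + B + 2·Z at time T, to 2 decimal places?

Check how each reaction changes W = 2·R + 2·E + 2·C + B + 2·Z (weight of products minus weight of reactants):
R1: R -> C: (2·1) − (2·1) = 2 − 2 = 0
R2: E -> R: (2·1) − (2·1) = 2 − 2 = 0
R3: E -> C: (2·1) − (2·1) = 2 − 2 = 0
R4: R -> Z: (2·1) − (2·1) = 2 − 2 = 0
R5: Z -> R: (2·1) − (2·1) = 2 − 2 = 0
Every reaction leaves W unchanged, so W is conserved and no simulation is needed: W(T) = W(0) = 2·44.76 + 2·46.16 + 2·22.34 + 8.38 + 2·47.28 = 329.46

Value at T = 329.46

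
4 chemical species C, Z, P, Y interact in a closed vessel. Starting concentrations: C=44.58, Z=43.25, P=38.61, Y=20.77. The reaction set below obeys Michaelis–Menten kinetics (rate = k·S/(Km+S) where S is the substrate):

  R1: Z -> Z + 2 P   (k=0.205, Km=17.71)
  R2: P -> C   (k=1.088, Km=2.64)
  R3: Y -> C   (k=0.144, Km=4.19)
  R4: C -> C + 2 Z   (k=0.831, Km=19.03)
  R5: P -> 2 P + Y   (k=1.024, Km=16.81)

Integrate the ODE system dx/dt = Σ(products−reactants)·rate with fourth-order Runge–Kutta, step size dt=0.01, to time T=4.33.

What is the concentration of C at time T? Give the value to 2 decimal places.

C at T = 49.51

RK4 with dt=0.01: 433 steps to T=4.33. Trajectory (selected grid times):
t=0.00: C=44.58 Z=43.25 P=38.61 Y=20.77
t=0.48: C=45.13 Z=43.81 P=38.60 Y=21.05
t=0.96: C=45.67 Z=44.37 P=38.60 Y=21.34
t=1.44: C=46.22 Z=44.94 P=38.59 Y=21.62
t=1.92: C=46.77 Z=45.50 P=38.59 Y=21.91
t=2.41: C=47.32 Z=46.08 P=38.58 Y=22.20
t=2.89: C=47.87 Z=46.65 P=38.58 Y=22.48
t=3.37: C=48.42 Z=47.22 P=38.57 Y=22.77
t=3.85: C=48.97 Z=47.80 P=38.57 Y=23.05
t=4.33: C=49.51 Z=48.37 P=38.57 Y=23.33
Read off C at T=4.33: 49.51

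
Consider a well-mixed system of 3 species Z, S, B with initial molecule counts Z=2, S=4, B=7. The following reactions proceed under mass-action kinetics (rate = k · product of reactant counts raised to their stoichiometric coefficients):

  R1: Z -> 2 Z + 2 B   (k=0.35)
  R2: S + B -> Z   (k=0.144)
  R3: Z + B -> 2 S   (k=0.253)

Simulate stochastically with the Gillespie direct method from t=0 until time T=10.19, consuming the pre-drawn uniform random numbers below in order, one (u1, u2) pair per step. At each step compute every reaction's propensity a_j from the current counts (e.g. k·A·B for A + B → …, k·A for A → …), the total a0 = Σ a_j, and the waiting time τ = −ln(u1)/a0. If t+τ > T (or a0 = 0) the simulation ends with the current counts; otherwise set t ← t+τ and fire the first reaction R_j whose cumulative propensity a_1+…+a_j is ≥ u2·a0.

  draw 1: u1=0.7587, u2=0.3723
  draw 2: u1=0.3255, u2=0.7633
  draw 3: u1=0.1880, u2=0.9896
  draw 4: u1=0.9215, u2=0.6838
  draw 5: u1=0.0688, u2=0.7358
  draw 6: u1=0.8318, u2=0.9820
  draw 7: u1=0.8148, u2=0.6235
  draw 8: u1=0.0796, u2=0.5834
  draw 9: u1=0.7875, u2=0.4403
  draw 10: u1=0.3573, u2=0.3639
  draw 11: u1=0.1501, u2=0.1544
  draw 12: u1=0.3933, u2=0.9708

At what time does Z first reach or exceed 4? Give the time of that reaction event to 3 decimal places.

t=0.000: Z=2 S=4 B=7
Draw 1: a1=0.700, a2=4.032, a3=3.542, a0=8.274; τ=−ln(0.7587)/8.274=0.033 → t=0.033; u2·a0=0.3723·8.274=3.080; a1=0.700 < 3.080 ≤ a1+a2=4.732 → R2 fires; Z=3 S=3 B=6
Draw 2: a1=1.050, a2=2.592, a3=4.554, a0=8.196; τ=−ln(0.3255)/8.196=0.137 → t=0.170; u2·a0=0.7633·8.196=6.256; a1+a2=3.642 < 6.256 ≤ a1+…+a3=8.196 → R3 fires; Z=2 S=5 B=5
Draw 3: a1=0.700, a2=3.600, a3=2.530, a0=6.830; τ=−ln(0.1880)/6.830=0.245 → t=0.415; u2·a0=0.9896·6.830=6.759; a1+a2=4.300 < 6.759 ≤ a1+…+a3=6.830 → R3 fires; Z=1 S=7 B=4
Draw 4: a1=0.350, a2=4.032, a3=1.012, a0=5.394; τ=−ln(0.9215)/5.394=0.015 → t=0.430; u2·a0=0.6838·5.394=3.688; a1=0.350 < 3.688 ≤ a1+a2=4.382 → R2 fires; Z=2 S=6 B=3
Draw 5: a1=0.700, a2=2.592, a3=1.518, a0=4.810; τ=−ln(0.0688)/4.810=0.556 → t=0.987; u2·a0=0.7358·4.810=3.539; a1+a2=3.292 < 3.539 ≤ a1+…+a3=4.810 → R3 fires; Z=1 S=8 B=2
Draw 6: a1=0.350, a2=2.304, a3=0.506, a0=3.160; τ=−ln(0.8318)/3.160=0.058 → t=1.045; u2·a0=0.9820·3.160=3.103; a1+a2=2.654 < 3.103 ≤ a1+…+a3=3.160 → R3 fires; Z=0 S=10 B=1
Draw 7: a1=0.000, a2=1.440, a3=0.000, a0=1.440; τ=−ln(0.8148)/1.440=0.142 → t=1.187; u2·a0=0.6235·1.440=0.898; a1=0.000 < 0.898 ≤ a1+a2=1.440 → R2 fires; Z=1 S=9 B=0
Draw 8: a1=0.350, a2=0.000, a3=0.000, a0=0.350; τ=−ln(0.0796)/0.350=7.231 → t=8.418; u2·a0=0.5834·0.350=0.204 ≤ a1=0.350 → R1 fires; Z=2 S=9 B=2
Draw 9: a1=0.700, a2=2.592, a3=1.012, a0=4.304; τ=−ln(0.7875)/4.304=0.056 → t=8.473; u2·a0=0.4403·4.304=1.895; a1=0.700 < 1.895 ≤ a1+a2=3.292 → R2 fires; Z=3 S=8 B=1
Draw 10: a1=1.050, a2=1.152, a3=0.759, a0=2.961; τ=−ln(0.3573)/2.961=0.348 → t=8.821; u2·a0=0.3639·2.961=1.078; a1=1.050 < 1.078 ≤ a1+a2=2.202 → R2 fires; Z=4 S=7 B=0
Draw 11: a1=1.400, a2=0.000, a3=0.000, a0=1.400; τ=−ln(0.1501)/1.400=1.355 → t=10.176; u2·a0=0.1544·1.400=0.216 ≤ a1=1.400 → R1 fires; Z=5 S=7 B=2
Draw 12: a1=1.750, a2=2.016, a3=2.530, a0=6.296; τ=−ln(0.3933)/6.296=0.148 → t=10.324 > T=10.19: stop.
Z first becomes ≥ 4 when it reaches 4 at the event at t=8.821.

Threshold first reached at t = 8.821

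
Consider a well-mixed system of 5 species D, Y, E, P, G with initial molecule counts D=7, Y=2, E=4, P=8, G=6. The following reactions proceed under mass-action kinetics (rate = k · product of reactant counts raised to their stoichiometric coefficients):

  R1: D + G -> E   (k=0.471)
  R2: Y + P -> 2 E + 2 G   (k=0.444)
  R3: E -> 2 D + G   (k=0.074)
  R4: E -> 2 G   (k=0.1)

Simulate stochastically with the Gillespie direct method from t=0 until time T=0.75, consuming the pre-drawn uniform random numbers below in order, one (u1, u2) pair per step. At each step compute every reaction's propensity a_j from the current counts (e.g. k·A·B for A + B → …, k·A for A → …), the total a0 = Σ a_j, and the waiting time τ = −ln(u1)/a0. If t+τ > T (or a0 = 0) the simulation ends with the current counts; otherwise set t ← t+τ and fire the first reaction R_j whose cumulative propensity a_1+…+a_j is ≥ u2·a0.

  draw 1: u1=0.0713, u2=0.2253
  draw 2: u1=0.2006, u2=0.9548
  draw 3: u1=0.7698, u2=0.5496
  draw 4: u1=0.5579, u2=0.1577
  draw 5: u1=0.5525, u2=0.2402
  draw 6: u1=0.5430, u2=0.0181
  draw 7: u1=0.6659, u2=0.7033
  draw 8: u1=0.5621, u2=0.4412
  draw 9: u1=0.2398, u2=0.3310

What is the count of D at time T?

t=0.000: D=7 Y=2 E=4 P=8 G=6
Draw 1: a1=19.782, a2=7.104, a3=0.296, a4=0.400, a0=27.582; τ=−ln(0.0713)/27.582=0.096 → t=0.096; u2·a0=0.2253·27.582=6.214 ≤ a1=19.782 → R1 fires; D=6 Y=2 E=5 P=8 G=5
Draw 2: a1=14.130, a2=7.104, a3=0.370, a4=0.500, a0=22.104; τ=−ln(0.2006)/22.104=0.073 → t=0.168; u2·a0=0.9548·22.104=21.105; a1=14.130 < 21.105 ≤ a1+a2=21.234 → R2 fires; D=6 Y=1 E=7 P=7 G=7
Draw 3: a1=19.782, a2=3.108, a3=0.518, a4=0.700, a0=24.108; τ=−ln(0.7698)/24.108=0.011 → t=0.179; u2·a0=0.5496·24.108=13.250 ≤ a1=19.782 → R1 fires; D=5 Y=1 E=8 P=7 G=6
Draw 4: a1=14.130, a2=3.108, a3=0.592, a4=0.800, a0=18.630; τ=−ln(0.5579)/18.630=0.031 → t=0.211; u2·a0=0.1577·18.630=2.938 ≤ a1=14.130 → R1 fires; D=4 Y=1 E=9 P=7 G=5
Draw 5: a1=9.420, a2=3.108, a3=0.666, a4=0.900, a0=14.094; τ=−ln(0.5525)/14.094=0.042 → t=0.253; u2·a0=0.2402·14.094=3.385 ≤ a1=9.420 → R1 fires; D=3 Y=1 E=10 P=7 G=4
Draw 6: a1=5.652, a2=3.108, a3=0.740, a4=1.000, a0=10.500; τ=−ln(0.5430)/10.500=0.058 → t=0.311; u2·a0=0.0181·10.500=0.190 ≤ a1=5.652 → R1 fires; D=2 Y=1 E=11 P=7 G=3
Draw 7: a1=2.826, a2=3.108, a3=0.814, a4=1.100, a0=7.848; τ=−ln(0.6659)/7.848=0.052 → t=0.363; u2·a0=0.7033·7.848=5.519; a1=2.826 < 5.519 ≤ a1+a2=5.934 → R2 fires; D=2 Y=0 E=13 P=6 G=5
Draw 8: a1=4.710, a2=0.000, a3=0.962, a4=1.300, a0=6.972; τ=−ln(0.5621)/6.972=0.083 → t=0.445; u2·a0=0.4412·6.972=3.076 ≤ a1=4.710 → R1 fires; D=1 Y=0 E=14 P=6 G=4
Draw 9: a1=1.884, a2=0.000, a3=1.036, a4=1.400, a0=4.320; τ=−ln(0.2398)/4.320=0.331 → t=0.776 > T=0.75: stop.
Read off D at T=0.75: 1

D at T = 1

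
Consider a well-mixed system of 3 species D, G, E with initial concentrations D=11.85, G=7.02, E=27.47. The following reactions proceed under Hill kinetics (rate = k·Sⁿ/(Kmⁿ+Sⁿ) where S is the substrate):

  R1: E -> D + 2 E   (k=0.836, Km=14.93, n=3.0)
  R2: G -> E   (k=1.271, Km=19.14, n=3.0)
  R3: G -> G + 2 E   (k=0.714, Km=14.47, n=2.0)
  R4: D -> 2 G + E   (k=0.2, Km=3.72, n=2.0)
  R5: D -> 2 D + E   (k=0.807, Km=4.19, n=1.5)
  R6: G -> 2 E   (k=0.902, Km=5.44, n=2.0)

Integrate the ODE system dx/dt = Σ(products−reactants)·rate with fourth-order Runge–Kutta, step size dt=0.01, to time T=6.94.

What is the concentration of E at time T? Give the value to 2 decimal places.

RK4 with dt=0.01: 694 steps to T=6.94. Trajectory (selected grid times):
t=0.00: D=11.85 G=7.02 E=27.47
t=0.77: D=12.79 G=6.83 E=29.80
t=1.54: D=13.75 G=6.65 E=32.13
t=2.31: D=14.74 G=6.49 E=34.45
t=3.08: D=15.73 G=6.34 E=36.76
t=3.86: D=16.76 G=6.20 E=39.09
t=4.63: D=17.78 G=6.08 E=41.38
t=5.40: D=18.81 G=5.96 E=43.67
t=6.17: D=19.84 G=5.85 E=45.94
t=6.94: D=20.89 G=5.76 E=48.20
Read off E at T=6.94: 48.20

E at T = 48.20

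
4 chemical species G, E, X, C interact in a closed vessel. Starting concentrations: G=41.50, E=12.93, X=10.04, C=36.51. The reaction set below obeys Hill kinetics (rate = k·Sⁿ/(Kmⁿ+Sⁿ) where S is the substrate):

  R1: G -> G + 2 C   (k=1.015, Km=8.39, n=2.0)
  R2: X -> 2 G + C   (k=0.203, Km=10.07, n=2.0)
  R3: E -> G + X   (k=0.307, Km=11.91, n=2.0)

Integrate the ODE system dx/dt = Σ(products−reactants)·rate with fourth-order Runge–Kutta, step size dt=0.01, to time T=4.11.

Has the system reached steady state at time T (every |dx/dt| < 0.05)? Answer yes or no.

RK4 with dt=0.01: 411 steps to T=4.11. Trajectory (selected grid times):
t=0.00: G=41.50 E=12.93 X=10.04 C=36.51
t=0.46: G=41.67 E=12.85 X=10.07 C=37.45
t=0.91: G=41.84 E=12.78 X=10.10 C=38.38
t=1.37: G=42.00 E=12.70 X=10.13 C=39.32
t=1.83: G=42.17 E=12.63 X=10.15 C=40.27
t=2.28: G=42.34 E=12.56 X=10.18 C=41.19
t=2.74: G=42.51 E=12.48 X=10.21 C=42.14
t=3.20: G=42.68 E=12.41 X=10.23 C=43.08
t=3.65: G=42.84 E=12.34 X=10.26 C=44.01
t=4.11: G=43.01 E=12.26 X=10.28 C=44.96
Rates at T: R1=0.9778, R2=0.1036, R3=0.1580
dx/dt at T (Σ net stoichiometry × rate): G=+0.3653, E=-0.1580, X=+0.0544, C=+2.0592
Largest |dx/dt| is |+2.0592| (C) ≥ 0.05 → not steady.

Steady state at T: no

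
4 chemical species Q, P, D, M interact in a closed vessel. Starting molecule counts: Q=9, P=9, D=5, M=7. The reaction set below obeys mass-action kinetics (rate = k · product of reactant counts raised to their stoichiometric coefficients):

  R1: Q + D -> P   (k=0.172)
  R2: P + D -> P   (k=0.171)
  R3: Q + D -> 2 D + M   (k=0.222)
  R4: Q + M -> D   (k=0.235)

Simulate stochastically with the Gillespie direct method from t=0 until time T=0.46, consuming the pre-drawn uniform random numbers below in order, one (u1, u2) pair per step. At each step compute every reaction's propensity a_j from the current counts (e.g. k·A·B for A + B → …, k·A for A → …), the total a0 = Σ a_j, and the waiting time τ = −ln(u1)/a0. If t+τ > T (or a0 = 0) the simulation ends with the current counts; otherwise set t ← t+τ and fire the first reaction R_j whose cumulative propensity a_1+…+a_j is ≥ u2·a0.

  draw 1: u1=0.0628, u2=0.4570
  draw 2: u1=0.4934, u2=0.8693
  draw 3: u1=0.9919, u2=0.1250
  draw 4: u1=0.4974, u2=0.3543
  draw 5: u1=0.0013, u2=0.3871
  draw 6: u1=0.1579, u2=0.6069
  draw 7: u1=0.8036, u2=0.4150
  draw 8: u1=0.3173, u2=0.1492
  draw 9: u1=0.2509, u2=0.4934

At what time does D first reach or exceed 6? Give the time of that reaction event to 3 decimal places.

t=0.000: Q=9 P=9 D=5 M=7
Draw 1: a1=7.740, a2=7.695, a3=9.990, a4=14.805, a0=40.230; τ=−ln(0.0628)/40.230=0.069 → t=0.069; u2·a0=0.4570·40.230=18.385; a1+a2=15.435 < 18.385 ≤ a1+…+a3=25.425 → R3 fires; Q=8 P=9 D=6 M=8
Draw 2: a1=8.256, a2=9.234, a3=10.656, a4=15.040, a0=43.186; τ=−ln(0.4934)/43.186=0.016 → t=0.085; u2·a0=0.8693·43.186=37.542; a1+…+a3=28.146 < 37.542 ≤ a1+…+a4=43.186 → R4 fires; Q=7 P=9 D=7 M=7
Draw 3: a1=8.428, a2=10.773, a3=10.878, a4=11.515, a0=41.594; τ=−ln(0.9919)/41.594=0.000 → t=0.085; u2·a0=0.1250·41.594=5.199 ≤ a1=8.428 → R1 fires; Q=6 P=10 D=6 M=7
Draw 4: a1=6.192, a2=10.260, a3=7.992, a4=9.870, a0=34.314; τ=−ln(0.4974)/34.314=0.020 → t=0.106; u2·a0=0.3543·34.314=12.157; a1=6.192 < 12.157 ≤ a1+a2=16.452 → R2 fires; Q=6 P=10 D=5 M=7
Draw 5: a1=5.160, a2=8.550, a3=6.660, a4=9.870, a0=30.240; τ=−ln(0.0013)/30.240=0.220 → t=0.325; u2·a0=0.3871·30.240=11.706; a1=5.160 < 11.706 ≤ a1+a2=13.710 → R2 fires; Q=6 P=10 D=4 M=7
Draw 6: a1=4.128, a2=6.840, a3=5.328, a4=9.870, a0=26.166; τ=−ln(0.1579)/26.166=0.071 → t=0.396; u2·a0=0.6069·26.166=15.880; a1+a2=10.968 < 15.880 ≤ a1+…+a3=16.296 → R3 fires; Q=5 P=10 D=5 M=8
Draw 7: a1=4.300, a2=8.550, a3=5.550, a4=9.400, a0=27.800; τ=−ln(0.8036)/27.800=0.008 → t=0.404; u2·a0=0.4150·27.800=11.537; a1=4.300 < 11.537 ≤ a1+a2=12.850 → R2 fires; Q=5 P=10 D=4 M=8
Draw 8: a1=3.440, a2=6.840, a3=4.440, a4=9.400, a0=24.120; τ=−ln(0.3173)/24.120=0.048 → t=0.451; u2·a0=0.1492·24.120=3.599; a1=3.440 < 3.599 ≤ a1+a2=10.280 → R2 fires; Q=5 P=10 D=3 M=8
Draw 9: a1=2.580, a2=5.130, a3=3.330, a4=9.400, a0=20.440; τ=−ln(0.2509)/20.440=0.068 → t=0.519 > T=0.46: stop.
D first becomes ≥ 6 when it reaches 6 at the event at t=0.069.

Threshold first reached at t = 0.069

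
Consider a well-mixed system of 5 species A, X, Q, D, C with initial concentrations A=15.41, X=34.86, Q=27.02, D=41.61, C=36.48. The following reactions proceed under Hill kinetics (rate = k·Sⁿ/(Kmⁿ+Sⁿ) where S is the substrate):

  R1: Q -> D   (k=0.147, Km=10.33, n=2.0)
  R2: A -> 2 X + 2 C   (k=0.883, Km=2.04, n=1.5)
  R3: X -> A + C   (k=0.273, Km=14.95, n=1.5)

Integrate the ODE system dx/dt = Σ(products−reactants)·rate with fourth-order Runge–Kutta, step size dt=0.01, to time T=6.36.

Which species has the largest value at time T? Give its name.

RK4 with dt=0.01: 636 steps to T=6.36. Trajectory (selected grid times):
t=0.00: A=15.41 X=34.86 Q=27.02 D=41.61 C=36.48
t=0.71: A=14.96 X=35.90 Q=26.93 D=41.70 C=37.83
t=1.41: A=14.53 X=36.93 Q=26.84 D=41.79 C=39.15
t=2.12: A=14.09 X=37.96 Q=26.75 D=41.88 C=40.50
t=2.83: A=13.65 X=38.99 Q=26.66 D=41.97 C=41.84
t=3.53: A=13.22 X=40.01 Q=26.57 D=42.06 C=43.16
t=4.24: A=12.79 X=41.03 Q=26.48 D=42.15 C=44.50
t=4.95: A=12.36 X=42.05 Q=26.39 D=42.24 C=45.84
t=5.65: A=11.94 X=43.04 Q=26.30 D=42.33 C=47.15
t=6.36: A=11.52 X=44.05 Q=26.21 D=42.42 C=48.48
At T=6.36: A=11.52 X=44.05 Q=26.21 D=42.42 C=48.48; the largest is C.

Dominant species at T: C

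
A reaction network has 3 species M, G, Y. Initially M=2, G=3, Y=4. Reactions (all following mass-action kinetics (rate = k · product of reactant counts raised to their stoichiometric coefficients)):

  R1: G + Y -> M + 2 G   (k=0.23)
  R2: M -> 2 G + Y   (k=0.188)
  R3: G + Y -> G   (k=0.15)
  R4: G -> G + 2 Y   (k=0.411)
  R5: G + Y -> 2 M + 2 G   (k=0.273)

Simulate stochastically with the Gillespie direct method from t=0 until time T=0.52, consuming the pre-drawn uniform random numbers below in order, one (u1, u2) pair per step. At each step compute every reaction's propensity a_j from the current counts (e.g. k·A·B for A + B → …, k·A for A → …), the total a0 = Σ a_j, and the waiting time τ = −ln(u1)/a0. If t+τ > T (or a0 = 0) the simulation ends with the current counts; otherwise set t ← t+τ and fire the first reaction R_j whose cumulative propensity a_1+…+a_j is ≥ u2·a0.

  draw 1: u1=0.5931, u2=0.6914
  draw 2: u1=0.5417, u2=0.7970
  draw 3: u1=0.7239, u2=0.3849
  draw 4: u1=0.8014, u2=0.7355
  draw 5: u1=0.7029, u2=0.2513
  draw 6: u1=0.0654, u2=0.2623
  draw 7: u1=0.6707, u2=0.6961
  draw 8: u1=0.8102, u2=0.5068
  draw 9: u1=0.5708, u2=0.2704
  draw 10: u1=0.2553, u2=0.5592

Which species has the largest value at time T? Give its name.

Dominant species at T: G

t=0.000: M=2 G=3 Y=4
Draw 1: a1=2.760, a2=0.376, a3=1.800, a4=1.233, a5=3.276, a0=9.445; τ=−ln(0.5931)/9.445=0.055 → t=0.055; u2·a0=0.6914·9.445=6.530; a1+…+a4=6.169 < 6.530 ≤ a1+…+a5=9.445 → R5 fires; M=4 G=4 Y=3
Draw 2: a1=2.760, a2=0.752, a3=1.800, a4=1.644, a5=3.276, a0=10.232; τ=−ln(0.5417)/10.232=0.060 → t=0.115; u2·a0=0.7970·10.232=8.155; a1+…+a4=6.956 < 8.155 ≤ a1+…+a5=10.232 → R5 fires; M=6 G=5 Y=2
Draw 3: a1=2.300, a2=1.128, a3=1.500, a4=2.055, a5=2.730, a0=9.713; τ=−ln(0.7239)/9.713=0.033 → t=0.148; u2·a0=0.3849·9.713=3.739; a1+a2=3.428 < 3.739 ≤ a1+…+a3=4.928 → R3 fires; M=6 G=5 Y=1
Draw 4: a1=1.150, a2=1.128, a3=0.750, a4=2.055, a5=1.365, a0=6.448; τ=−ln(0.8014)/6.448=0.034 → t=0.183; u2·a0=0.7355·6.448=4.743; a1+…+a3=3.028 < 4.743 ≤ a1+…+a4=5.083 → R4 fires; M=6 G=5 Y=3
Draw 5: a1=3.450, a2=1.128, a3=2.250, a4=2.055, a5=4.095, a0=12.978; τ=−ln(0.7029)/12.978=0.027 → t=0.210; u2·a0=0.2513·12.978=3.261 ≤ a1=3.450 → R1 fires; M=7 G=6 Y=2
Draw 6: a1=2.760, a2=1.316, a3=1.800, a4=2.466, a5=3.276, a0=11.618; τ=−ln(0.0654)/11.618=0.235 → t=0.445; u2·a0=0.2623·11.618=3.047; a1=2.760 < 3.047 ≤ a1+a2=4.076 → R2 fires; M=6 G=8 Y=3
Draw 7: a1=5.520, a2=1.128, a3=3.600, a4=3.288, a5=6.552, a0=20.088; τ=−ln(0.6707)/20.088=0.020 → t=0.465; u2·a0=0.6961·20.088=13.983; a1+…+a4=13.536 < 13.983 ≤ a1+…+a5=20.088 → R5 fires; M=8 G=9 Y=2
Draw 8: a1=4.140, a2=1.504, a3=2.700, a4=3.699, a5=4.914, a0=16.957; τ=−ln(0.8102)/16.957=0.012 → t=0.477; u2·a0=0.5068·16.957=8.594; a1+…+a3=8.344 < 8.594 ≤ a1+…+a4=12.043 → R4 fires; M=8 G=9 Y=4
Draw 9: a1=8.280, a2=1.504, a3=5.400, a4=3.699, a5=9.828, a0=28.711; τ=−ln(0.5708)/28.711=0.020 → t=0.497; u2·a0=0.2704·28.711=7.763 ≤ a1=8.280 → R1 fires; M=9 G=10 Y=3
Draw 10: a1=6.900, a2=1.692, a3=4.500, a4=4.110, a5=8.190, a0=25.392; τ=−ln(0.2553)/25.392=0.054 → t=0.550 > T=0.52: stop.
At T=0.52: M=9 G=10 Y=3; the largest is G.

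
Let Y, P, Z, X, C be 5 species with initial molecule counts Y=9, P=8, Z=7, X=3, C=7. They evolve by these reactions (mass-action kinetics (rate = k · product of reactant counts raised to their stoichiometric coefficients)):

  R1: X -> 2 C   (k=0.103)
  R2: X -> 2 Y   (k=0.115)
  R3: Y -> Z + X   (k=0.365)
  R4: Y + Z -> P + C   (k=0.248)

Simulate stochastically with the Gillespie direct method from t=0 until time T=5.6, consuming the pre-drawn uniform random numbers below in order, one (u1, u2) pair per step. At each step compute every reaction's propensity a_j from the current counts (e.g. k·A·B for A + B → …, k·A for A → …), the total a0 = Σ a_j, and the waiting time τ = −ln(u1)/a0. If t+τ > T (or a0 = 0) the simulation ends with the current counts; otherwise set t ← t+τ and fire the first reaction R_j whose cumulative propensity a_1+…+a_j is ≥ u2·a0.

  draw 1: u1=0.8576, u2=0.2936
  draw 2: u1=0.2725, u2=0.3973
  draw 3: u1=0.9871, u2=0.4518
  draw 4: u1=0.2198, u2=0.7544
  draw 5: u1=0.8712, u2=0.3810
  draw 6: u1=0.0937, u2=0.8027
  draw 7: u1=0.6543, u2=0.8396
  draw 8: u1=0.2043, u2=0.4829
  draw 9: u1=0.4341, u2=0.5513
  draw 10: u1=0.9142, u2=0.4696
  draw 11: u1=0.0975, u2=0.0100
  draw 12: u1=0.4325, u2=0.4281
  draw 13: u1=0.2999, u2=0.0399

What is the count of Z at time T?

Z at T = 4

t=0.000: Y=9 P=8 Z=7 X=3 C=7
Draw 1: a1=0.309, a2=0.345, a3=3.285, a4=15.624, a0=19.563; τ=−ln(0.8576)/19.563=0.008 → t=0.008; u2·a0=0.2936·19.563=5.744; a1+…+a3=3.939 < 5.744 ≤ a1+…+a4=19.563 → R4 fires; Y=8 P=9 Z=6 X=3 C=8
Draw 2: a1=0.309, a2=0.345, a3=2.920, a4=11.904, a0=15.478; τ=−ln(0.2725)/15.478=0.084 → t=0.092; u2·a0=0.3973·15.478=6.149; a1+…+a3=3.574 < 6.149 ≤ a1+…+a4=15.478 → R4 fires; Y=7 P=10 Z=5 X=3 C=9
Draw 3: a1=0.309, a2=0.345, a3=2.555, a4=8.680, a0=11.889; τ=−ln(0.9871)/11.889=0.001 → t=0.093; u2·a0=0.4518·11.889=5.371; a1+…+a3=3.209 < 5.371 ≤ a1+…+a4=11.889 → R4 fires; Y=6 P=11 Z=4 X=3 C=10
Draw 4: a1=0.309, a2=0.345, a3=2.190, a4=5.952, a0=8.796; τ=−ln(0.2198)/8.796=0.172 → t=0.265; u2·a0=0.7544·8.796=6.636; a1+…+a3=2.844 < 6.636 ≤ a1+…+a4=8.796 → R4 fires; Y=5 P=12 Z=3 X=3 C=11
Draw 5: a1=0.309, a2=0.345, a3=1.825, a4=3.720, a0=6.199; τ=−ln(0.8712)/6.199=0.022 → t=0.287; u2·a0=0.3810·6.199=2.362; a1+a2=0.654 < 2.362 ≤ a1+…+a3=2.479 → R3 fires; Y=4 P=12 Z=4 X=4 C=11
Draw 6: a1=0.412, a2=0.460, a3=1.460, a4=3.968, a0=6.300; τ=−ln(0.0937)/6.300=0.376 → t=0.663; u2·a0=0.8027·6.300=5.057; a1+…+a3=2.332 < 5.057 ≤ a1+…+a4=6.300 → R4 fires; Y=3 P=13 Z=3 X=4 C=12
Draw 7: a1=0.412, a2=0.460, a3=1.095, a4=2.232, a0=4.199; τ=−ln(0.6543)/4.199=0.101 → t=0.764; u2·a0=0.8396·4.199=3.525; a1+…+a3=1.967 < 3.525 ≤ a1+…+a4=4.199 → R4 fires; Y=2 P=14 Z=2 X=4 C=13
Draw 8: a1=0.412, a2=0.460, a3=0.730, a4=0.992, a0=2.594; τ=−ln(0.2043)/2.594=0.612 → t=1.377; u2·a0=0.4829·2.594=1.253; a1+a2=0.872 < 1.253 ≤ a1+…+a3=1.602 → R3 fires; Y=1 P=14 Z=3 X=5 C=13
Draw 9: a1=0.515, a2=0.575, a3=0.365, a4=0.744, a0=2.199; τ=−ln(0.4341)/2.199=0.379 → t=1.756; u2·a0=0.5513·2.199=1.212; a1+a2=1.090 < 1.212 ≤ a1+…+a3=1.455 → R3 fires; Y=0 P=14 Z=4 X=6 C=13
Draw 10: a1=0.618, a2=0.690, a3=0.000, a4=0.000, a0=1.308; τ=−ln(0.9142)/1.308=0.069 → t=1.825; u2·a0=0.4696·1.308=0.614 ≤ a1=0.618 → R1 fires; Y=0 P=14 Z=4 X=5 C=15
Draw 11: a1=0.515, a2=0.575, a3=0.000, a4=0.000, a0=1.090; τ=−ln(0.0975)/1.090=2.136 → t=3.960; u2·a0=0.0100·1.090=0.011 ≤ a1=0.515 → R1 fires; Y=0 P=14 Z=4 X=4 C=17
Draw 12: a1=0.412, a2=0.460, a3=0.000, a4=0.000, a0=0.872; τ=−ln(0.4325)/0.872=0.961 → t=4.921; u2·a0=0.4281·0.872=0.373 ≤ a1=0.412 → R1 fires; Y=0 P=14 Z=4 X=3 C=19
Draw 13: a1=0.309, a2=0.345, a3=0.000, a4=0.000, a0=0.654; τ=−ln(0.2999)/0.654=1.841 → t=6.763 > T=5.6: stop.
Read off Z at T=5.6: 4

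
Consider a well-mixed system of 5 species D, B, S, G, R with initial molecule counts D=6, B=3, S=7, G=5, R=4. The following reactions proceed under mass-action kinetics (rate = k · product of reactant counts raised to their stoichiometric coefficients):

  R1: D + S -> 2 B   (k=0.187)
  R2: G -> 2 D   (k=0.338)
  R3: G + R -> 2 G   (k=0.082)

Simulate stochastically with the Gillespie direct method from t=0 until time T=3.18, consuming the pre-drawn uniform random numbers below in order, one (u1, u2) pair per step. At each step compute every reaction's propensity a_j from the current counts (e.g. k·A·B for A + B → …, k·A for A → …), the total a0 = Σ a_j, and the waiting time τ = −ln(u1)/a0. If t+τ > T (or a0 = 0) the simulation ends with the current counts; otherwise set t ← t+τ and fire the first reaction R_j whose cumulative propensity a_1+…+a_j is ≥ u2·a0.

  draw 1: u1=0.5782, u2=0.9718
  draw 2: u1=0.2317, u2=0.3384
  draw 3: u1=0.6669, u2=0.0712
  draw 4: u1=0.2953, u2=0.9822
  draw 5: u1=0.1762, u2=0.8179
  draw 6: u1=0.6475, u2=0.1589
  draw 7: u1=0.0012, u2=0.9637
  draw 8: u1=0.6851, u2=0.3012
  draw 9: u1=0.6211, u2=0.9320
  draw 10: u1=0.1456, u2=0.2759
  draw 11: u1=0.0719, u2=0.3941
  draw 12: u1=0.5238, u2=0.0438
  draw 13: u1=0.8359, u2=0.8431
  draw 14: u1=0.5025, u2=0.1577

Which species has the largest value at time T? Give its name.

Dominant species at T: B

t=0.000: D=6 B=3 S=7 G=5 R=4
Draw 1: a1=7.854, a2=1.690, a3=1.640, a0=11.184; τ=−ln(0.5782)/11.184=0.049 → t=0.049; u2·a0=0.9718·11.184=10.869; a1+a2=9.544 < 10.869 ≤ a1+…+a3=11.184 → R3 fires; D=6 B=3 S=7 G=6 R=3
Draw 2: a1=7.854, a2=2.028, a3=1.476, a0=11.358; τ=−ln(0.2317)/11.358=0.129 → t=0.178; u2·a0=0.3384·11.358=3.844 ≤ a1=7.854 → R1 fires; D=5 B=5 S=6 G=6 R=3
Draw 3: a1=5.610, a2=2.028, a3=1.476, a0=9.114; τ=−ln(0.6669)/9.114=0.044 → t=0.222; u2·a0=0.0712·9.114=0.649 ≤ a1=5.610 → R1 fires; D=4 B=7 S=5 G=6 R=3
Draw 4: a1=3.740, a2=2.028, a3=1.476, a0=7.244; τ=−ln(0.2953)/7.244=0.168 → t=0.391; u2·a0=0.9822·7.244=7.115; a1+a2=5.768 < 7.115 ≤ a1+…+a3=7.244 → R3 fires; D=4 B=7 S=5 G=7 R=2
Draw 5: a1=3.740, a2=2.366, a3=1.148, a0=7.254; τ=−ln(0.1762)/7.254=0.239 → t=0.630; u2·a0=0.8179·7.254=5.933; a1=3.740 < 5.933 ≤ a1+a2=6.106 → R2 fires; D=6 B=7 S=5 G=6 R=2
Draw 6: a1=5.610, a2=2.028, a3=0.984, a0=8.622; τ=−ln(0.6475)/8.622=0.050 → t=0.680; u2·a0=0.1589·8.622=1.370 ≤ a1=5.610 → R1 fires; D=5 B=9 S=4 G=6 R=2
Draw 7: a1=3.740, a2=2.028, a3=0.984, a0=6.752; τ=−ln(0.0012)/6.752=0.996 → t=1.676; u2·a0=0.9637·6.752=6.507; a1+a2=5.768 < 6.507 ≤ a1+…+a3=6.752 → R3 fires; D=5 B=9 S=4 G=7 R=1
Draw 8: a1=3.740, a2=2.366, a3=0.574, a0=6.680; τ=−ln(0.6851)/6.680=0.057 → t=1.733; u2·a0=0.3012·6.680=2.012 ≤ a1=3.740 → R1 fires; D=4 B=11 S=3 G=7 R=1
Draw 9: a1=2.244, a2=2.366, a3=0.574, a0=5.184; τ=−ln(0.6211)/5.184=0.092 → t=1.825; u2·a0=0.9320·5.184=4.831; a1+a2=4.610 < 4.831 ≤ a1+…+a3=5.184 → R3 fires; D=4 B=11 S=3 G=8 R=0
Draw 10: a1=2.244, a2=2.704, a3=0.000, a0=4.948; τ=−ln(0.1456)/4.948=0.389 → t=2.214; u2·a0=0.2759·4.948=1.365 ≤ a1=2.244 → R1 fires; D=3 B=13 S=2 G=8 R=0
Draw 11: a1=1.122, a2=2.704, a3=0.000, a0=3.826; τ=−ln(0.0719)/3.826=0.688 → t=2.902; u2·a0=0.3941·3.826=1.508; a1=1.122 < 1.508 ≤ a1+a2=3.826 → R2 fires; D=5 B=13 S=2 G=7 R=0
Draw 12: a1=1.870, a2=2.366, a3=0.000, a0=4.236; τ=−ln(0.5238)/4.236=0.153 → t=3.055; u2·a0=0.0438·4.236=0.186 ≤ a1=1.870 → R1 fires; D=4 B=15 S=1 G=7 R=0
Draw 13: a1=0.748, a2=2.366, a3=0.000, a0=3.114; τ=−ln(0.8359)/3.114=0.058 → t=3.113; u2·a0=0.8431·3.114=2.625; a1=0.748 < 2.625 ≤ a1+a2=3.114 → R2 fires; D=6 B=15 S=1 G=6 R=0
Draw 14: a1=1.122, a2=2.028, a3=0.000, a0=3.150; τ=−ln(0.5025)/3.150=0.218 → t=3.331 > T=3.18: stop.
At T=3.18: D=6 B=15 S=1 G=6 R=0; the largest is B.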